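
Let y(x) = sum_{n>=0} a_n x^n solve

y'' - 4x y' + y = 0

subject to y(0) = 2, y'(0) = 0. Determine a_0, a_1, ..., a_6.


Ansatz: y(x) = sum_{n>=0} a_n x^n, so y'(x) = sum_{n>=1} n a_n x^(n-1) and y''(x) = sum_{n>=2} n(n-1) a_n x^(n-2).
Substitute into P(x) y'' + Q(x) y' + R(x) y = 0 with P(x) = 1, Q(x) = -4x, R(x) = 1, and match powers of x.
Initial conditions: a_0 = 2, a_1 = 0.
Setting the coefficient of each power of x to zero and solving order by order (substituting the coefficients already found):
  x^0: 2 a_2 + a_0 = 0  ->  2 a_2 = -a_0 = -2  ->  a_2 = -1
  x^1: 6 a_3 - 3 a_1 = 0  ->  6 a_3 = 3 a_1 = 0  ->  a_3 = 0
  x^2: 12 a_4 - 7 a_2 = 0  ->  12 a_4 = 7 a_2 = -7  ->  a_4 = -7/12
  x^3: 20 a_5 - 11 a_3 = 0  ->  20 a_5 = 11 a_3 = 0  ->  a_5 = 0
  x^4: 30 a_6 - 15 a_4 = 0  ->  30 a_6 = 15 a_4 = -35/4  ->  a_6 = -7/24
Truncated series: y(x) = 2 - x^2 - (7/12) x^4 - (7/24) x^6 + O(x^7).

a_0 = 2; a_1 = 0; a_2 = -1; a_3 = 0; a_4 = -7/12; a_5 = 0; a_6 = -7/24


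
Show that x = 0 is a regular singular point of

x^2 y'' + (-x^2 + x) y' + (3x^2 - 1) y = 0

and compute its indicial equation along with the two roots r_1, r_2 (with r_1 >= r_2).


Divide by x^2 to reach normal form y'' + P_1(x) y' + P_2(x) y = 0 with P_1(x) = -1 + 1/x and P_2(x) = 3 - 1/x^2.
x = 0 is a singular point because the y'-coefficient -1 + 1/x has a pole at x = 0 and the y-coefficient 3 - 1/x^2 has a pole at x = 0.
It is a regular singular point because x P_1(x) = p(x) = 1 - x and x^2 P_2(x) = q(x) = 3x^2 - 1 are polynomials, hence analytic at x = 0.
p(0) = 1,  q(0) = -1.
Indicial equation: r(r-1) + p(0) r + q(0) = 0, i.e. r^2 + (p(0) - 1) r + q(0) = 0, i.e. r^2 - 1 = 0.
Discriminant: (0)^2 - 4(-1) = 4, so r = (0 ± 2)/2.
Solving: r_1 = 1, r_2 = -1.

indicial: r^2 - 1 = 0; roots r_1 = 1, r_2 = -1


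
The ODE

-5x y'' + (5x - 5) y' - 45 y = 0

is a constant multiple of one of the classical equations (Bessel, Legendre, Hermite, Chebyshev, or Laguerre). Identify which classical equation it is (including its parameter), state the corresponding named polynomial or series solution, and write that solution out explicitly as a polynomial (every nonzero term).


All three coefficients share the factor -5; dividing through by -5 gives  x y'' + (1 - x) y' + 9 y = 0.
This matches the Laguerre equation x y'' + (1 - x) y' + n y = 0 with n = 9; the polynomial solution is L_9(x).
With y = sum_k a_k x^k, matching x^k gives (k+1)k a_{k+1} + (k+1) a_{k+1} - k a_k + n a_k = 0, i.e. (k+1)^2 a_{k+1} = (k - n) a_k = (k - 9) a_k. The right side vanishes at k = 9, so the series terminates at degree 9.
Standard normalization L_n(0) = 1 gives a_0 = 1. Work upward with a_{k+1} = (k - 9) a_k / (k+1)^2:
  a_1 = (0 - 9)(1) / 1^2 = -9/1 = -9
  a_2 = (1 - 9)(-9) / 2^2 = 72/4 = 18
  a_3 = (2 - 9)(18) / 3^2 = -126/9 = -14
  a_4 = (3 - 9)(-14) / 4^2 = 84/16 = 21/4
  a_5 = (4 - 9)(21/4) / 5^2 = (-105/4)/25 = -21/20
  a_6 = (5 - 9)(-21/20) / 6^2 = (21/5)/36 = 7/60
  a_7 = (6 - 9)(7/60) / 7^2 = (-7/20)/49 = -1/140
  a_8 = (7 - 9)(-1/140) / 8^2 = (1/70)/64 = 1/4480
  a_9 = (8 - 9)(1/4480) / 9^2 = (-1/4480)/81 = -1/362880
Hence L_9(x) = -x^9/362880 + x^8/4480 - x^7/140 + 7 x^6/60 - 21 x^5/20 + 21 x^4/4 - 14 x^3 + 18 x^2 - 9 x + 1.

L_9(x); series = -x^9/362880 + x^8/4480 - x^7/140 + 7 x^6/60 - 21 x^5/20 + 21 x^4/4 - 14 x^3 + 18 x^2 - 9 x + 1


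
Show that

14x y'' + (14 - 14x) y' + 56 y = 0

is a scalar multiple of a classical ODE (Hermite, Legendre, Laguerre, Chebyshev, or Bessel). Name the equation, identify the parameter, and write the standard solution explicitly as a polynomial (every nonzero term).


All three coefficients share the factor 14; dividing through by 14 gives  x y'' + (1 - x) y' + 4 y = 0.
This matches the Laguerre equation x y'' + (1 - x) y' + n y = 0 with n = 4; the polynomial solution is L_4(x).
With y = sum_k a_k x^k, matching x^k gives (k+1)k a_{k+1} + (k+1) a_{k+1} - k a_k + n a_k = 0, i.e. (k+1)^2 a_{k+1} = (k - n) a_k = (k - 4) a_k. The right side vanishes at k = 4, so the series terminates at degree 4.
Standard normalization L_n(0) = 1 gives a_0 = 1. Work upward with a_{k+1} = (k - 4) a_k / (k+1)^2:
  a_1 = (0 - 4)(1) / 1^2 = -4/1 = -4
  a_2 = (1 - 4)(-4) / 2^2 = 12/4 = 3
  a_3 = (2 - 4)(3) / 3^2 = -6/9 = -2/3
  a_4 = (3 - 4)(-2/3) / 4^2 = (2/3)/16 = 1/24
Hence L_4(x) = x^4/24 - 2 x^3/3 + 3 x^2 - 4 x + 1.

L_4(x); series = x^4/24 - 2 x^3/3 + 3 x^2 - 4 x + 1


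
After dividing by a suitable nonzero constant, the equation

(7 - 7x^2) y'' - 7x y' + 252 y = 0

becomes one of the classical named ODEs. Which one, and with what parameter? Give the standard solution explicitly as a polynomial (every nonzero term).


All three coefficients share the factor 7; dividing through by 7 gives  (1 - x^2) y'' - x y' + 36 y = 0.
This matches the Chebyshev equation (1 - x^2) y'' - x y' + n^2 y = 0 (note the -x y' term, not -2x y') with n^2 = 36, so n = 6; the polynomial solution is T_6(x).
With y = sum_k a_k x^k, matching x^k gives (k+2)(k+1) a_{k+2} = (k^2 - n^2) a_k = (k - 6)(k + 6) a_k. The right side vanishes at k = 6, so the series with the parity of 6 terminates at degree 6.
Standard normalization: leading coefficient of T_n is 2^(n-1), so a_6 = 2^5 = 32. Work downward with a_k = (k+1)(k+2) a_{k+2} / ((k - 6)(k + 6)):
  a_4 = (5)(6)(32) / ((4 - 6)(4 + 6)) = 960/(-20) = -48
  a_2 = (3)(4)(-48) / ((2 - 6)(2 + 6)) = -576/(-32) = 18
  a_0 = (1)(2)(18) / ((0 - 6)(0 + 6)) = 36/(-36) = -1
Hence T_6(x) = 32 x^6 - 48 x^4 + 18 x^2 - 1.

T_6(x); series = 32 x^6 - 48 x^4 + 18 x^2 - 1


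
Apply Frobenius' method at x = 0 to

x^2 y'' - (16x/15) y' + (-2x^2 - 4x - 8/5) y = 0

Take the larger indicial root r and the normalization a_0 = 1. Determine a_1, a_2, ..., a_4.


Write in Frobenius form y'' + (p(x)/x) y' + (q(x)/x^2) y = 0:
  p(x) = -16/15,  q(x) = -2x^2 - 4x - 8/5.
Indicial equation: r(r-1) + (-16/15) r + (-8/5) = 0 -> roots r_1 = 8/3, r_2 = -3/5.
Take r = r_1 = 8/3. Let y(x) = x^r sum_{n>=0} a_n x^n with a_0 = 1.
Substitute y = x^r sum a_n x^n and match x^{r+n}. The recurrence is
  D(n) a_n - 4 a_{n-1} - 2 a_{n-2} = 0,  where D(n) = (r+n)(r+n-1) + (-16/15)(r+n) + (-8/5).
  a_n = [4 a_{n-1} + 2 a_{n-2}] / D(n).
Since the indicial polynomial factors as (r - r_1)(r - r_2), D(n) = (r_1 + n - r_1)(r_1 + n - r_2) = n(n + 49/15).
Evaluating step by step (a_0 = 1):
  n = 1: D(1) = 1(1 + 49/15) = 64/15; numerator = 4(1) = 4; a_1 = (4)/(64/15) = 15/16
  n = 2: D(2) = 2(2 + 49/15) = 158/15; numerator = 4(15/16) + 2(1) = 23/4; a_2 = (23/4)/(158/15) = 345/632
  n = 3: D(3) = 3(3 + 49/15) = 94/5; numerator = 4(345/632) + 2(15/16) = 2565/632; a_3 = (2565/632)/(94/5) = 12825/59408
  n = 4: D(4) = 4(4 + 49/15) = 436/15; numerator = 4(12825/59408) + 2(345/632) = 7260/3713; a_4 = (7260/3713)/(436/15) = 27225/404717

r = 8/3; a_0 = 1; a_1 = 15/16; a_2 = 345/632; a_3 = 12825/59408; a_4 = 27225/404717


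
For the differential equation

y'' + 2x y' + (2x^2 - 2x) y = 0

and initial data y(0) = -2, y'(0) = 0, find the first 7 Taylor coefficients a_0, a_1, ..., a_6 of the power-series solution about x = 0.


Ansatz: y(x) = sum_{n>=0} a_n x^n, so y'(x) = sum_{n>=1} n a_n x^(n-1) and y''(x) = sum_{n>=2} n(n-1) a_n x^(n-2).
Substitute into P(x) y'' + Q(x) y' + R(x) y = 0 with P(x) = 1, Q(x) = 2x, R(x) = 2x^2 - 2x, and match powers of x.
Initial conditions: a_0 = -2, a_1 = 0.
Setting the coefficient of each power of x to zero and solving order by order (substituting the coefficients already found):
  x^0: 2 a_2 = 0  ->  a_2 = 0
  x^1: 6 a_3 + 2 a_1 - 2 a_0 = 0  ->  6 a_3 = -2 a_1 + 2 a_0 = -4  ->  a_3 = -2/3
  x^2: 12 a_4 + 4 a_2 - 2 a_1 + 2 a_0 = 0  ->  12 a_4 = -4 a_2 + 2 a_1 - 2 a_0 = 4  ->  a_4 = 1/3
  x^3: 20 a_5 + 6 a_3 - 2 a_2 + 2 a_1 = 0  ->  20 a_5 = -6 a_3 + 2 a_2 - 2 a_1 = 4  ->  a_5 = 1/5
  x^4: 30 a_6 + 8 a_4 - 2 a_3 + 2 a_2 = 0  ->  30 a_6 = -8 a_4 + 2 a_3 - 2 a_2 = -4  ->  a_6 = -2/15
Truncated series: y(x) = -2 - (2/3) x^3 + (1/3) x^4 + (1/5) x^5 - (2/15) x^6 + O(x^7).

a_0 = -2; a_1 = 0; a_2 = 0; a_3 = -2/3; a_4 = 1/3; a_5 = 1/5; a_6 = -2/15


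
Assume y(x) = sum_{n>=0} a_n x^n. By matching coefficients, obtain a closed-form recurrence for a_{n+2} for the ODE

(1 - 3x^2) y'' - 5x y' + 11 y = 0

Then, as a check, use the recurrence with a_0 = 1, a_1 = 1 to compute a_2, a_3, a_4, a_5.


Substitute y = sum_n a_n x^n.
(1 - 3 x^2) y'' contributes (n+2)(n+1) a_{n+2} - 3 n(n-1) a_n at x^n.
-5 x y'(x) contributes -5 n a_n at x^n.
11 y(x) contributes 11 a_n at x^n.
Matching x^n: (n+2)(n+1) a_{n+2} + (-3 n(n-1) - 5 n + 11) a_n = 0.
Thus a_{n+2} = (3 n(n-1) + 5 n - 11) / ((n+1)(n+2)) * a_n.

Check with a_0 = 1, a_1 = 1 (apply the recurrence for n = 0, 1, 2, 3): a_0 = 1, a_1 = 1, a_2 = -11/2, a_3 = -1, a_4 = -55/24, a_5 = -11/10.

a_(n+2) = (3 n(n-1) + 5 n - 11) / ((n+1)(n+2)) * a_n; check: a_0 = 1, a_1 = 1, a_2 = -11/2, a_3 = -1, a_4 = -55/24, a_5 = -11/10


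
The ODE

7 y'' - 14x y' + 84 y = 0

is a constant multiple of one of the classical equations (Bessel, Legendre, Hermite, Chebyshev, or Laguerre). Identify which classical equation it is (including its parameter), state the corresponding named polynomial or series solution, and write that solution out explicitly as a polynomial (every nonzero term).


All three coefficients share the factor 7; dividing through by 7 gives  y'' - 2x y' + 12 y = 0.
This matches the Hermite equation y'' - 2x y' + 2n y = 0 with 2n = 12, so n = 6; the polynomial solution is H_6(x).
With y = sum_k a_k x^k, matching x^k gives (k+2)(k+1) a_{k+2} = 2(k - n) a_k = 2(k - 6) a_k. The right side vanishes at k = 6, so the series with the parity of 6 terminates at degree 6.
Standard normalization: leading coefficient of H_n is 2^n, so a_6 = 2^6 = 64. Work downward with a_k = (k+1)(k+2) a_{k+2} / (2(k - n)):
  a_4 = (5)(6)(64) / (2(4 - 6)) = 1920/(-4) = -480
  a_2 = (3)(4)(-480) / (2(2 - 6)) = -5760/(-8) = 720
  a_0 = (1)(2)(720) / (2(0 - 6)) = 1440/(-12) = -120
Hence H_6(x) = 64 x^6 - 480 x^4 + 720 x^2 - 120.

H_6(x); series = 64 x^6 - 480 x^4 + 720 x^2 - 120


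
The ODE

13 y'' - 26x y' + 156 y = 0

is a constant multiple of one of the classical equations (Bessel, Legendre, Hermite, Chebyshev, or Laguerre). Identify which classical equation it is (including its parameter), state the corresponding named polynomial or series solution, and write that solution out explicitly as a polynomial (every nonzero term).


All three coefficients share the factor 13; dividing through by 13 gives  y'' - 2x y' + 12 y = 0.
This matches the Hermite equation y'' - 2x y' + 2n y = 0 with 2n = 12, so n = 6; the polynomial solution is H_6(x).
With y = sum_k a_k x^k, matching x^k gives (k+2)(k+1) a_{k+2} = 2(k - n) a_k = 2(k - 6) a_k. The right side vanishes at k = 6, so the series with the parity of 6 terminates at degree 6.
Standard normalization: leading coefficient of H_n is 2^n, so a_6 = 2^6 = 64. Work downward with a_k = (k+1)(k+2) a_{k+2} / (2(k - n)):
  a_4 = (5)(6)(64) / (2(4 - 6)) = 1920/(-4) = -480
  a_2 = (3)(4)(-480) / (2(2 - 6)) = -5760/(-8) = 720
  a_0 = (1)(2)(720) / (2(0 - 6)) = 1440/(-12) = -120
Hence H_6(x) = 64 x^6 - 480 x^4 + 720 x^2 - 120.

H_6(x); series = 64 x^6 - 480 x^4 + 720 x^2 - 120


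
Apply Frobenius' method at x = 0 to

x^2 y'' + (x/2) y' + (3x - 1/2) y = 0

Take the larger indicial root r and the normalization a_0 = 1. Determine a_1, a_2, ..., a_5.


Write in Frobenius form y'' + (p(x)/x) y' + (q(x)/x^2) y = 0:
  p(x) = 1/2,  q(x) = 3x - 1/2.
Indicial equation: r(r-1) + (1/2) r + (-1/2) = 0 -> roots r_1 = 1, r_2 = -1/2.
Take r = r_1 = 1. Let y(x) = x^r sum_{n>=0} a_n x^n with a_0 = 1.
Substitute y = x^r sum a_n x^n and match x^{r+n}. The recurrence is
  D(n) a_n + 3 a_{n-1} = 0,  where D(n) = (r+n)(r+n-1) + (1/2)(r+n) + (-1/2).
  a_n = -3 / D(n) * a_{n-1}.
Since the indicial polynomial factors as (r - r_1)(r - r_2), D(n) = (r_1 + n - r_1)(r_1 + n - r_2) = n(n + 3/2).
Evaluating step by step (a_0 = 1):
  n = 1: D(1) = 1(1 + 3/2) = 5/2; numerator = -3(1) = -3; a_1 = (-3)/(5/2) = -6/5
  n = 2: D(2) = 2(2 + 3/2) = 7; numerator = -3(-6/5) = 18/5; a_2 = (18/5)/(7) = 18/35
  n = 3: D(3) = 3(3 + 3/2) = 27/2; numerator = -3(18/35) = -54/35; a_3 = (-54/35)/(27/2) = -4/35
  n = 4: D(4) = 4(4 + 3/2) = 22; numerator = -3(-4/35) = 12/35; a_4 = (12/35)/(22) = 6/385
  n = 5: D(5) = 5(5 + 3/2) = 65/2; numerator = -3(6/385) = -18/385; a_5 = (-18/385)/(65/2) = -36/25025

r = 1; a_0 = 1; a_1 = -6/5; a_2 = 18/35; a_3 = -4/35; a_4 = 6/385; a_5 = -36/25025


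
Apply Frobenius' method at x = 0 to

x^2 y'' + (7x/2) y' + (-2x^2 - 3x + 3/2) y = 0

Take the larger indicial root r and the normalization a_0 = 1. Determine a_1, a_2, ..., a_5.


Write in Frobenius form y'' + (p(x)/x) y' + (q(x)/x^2) y = 0:
  p(x) = 7/2,  q(x) = -2x^2 - 3x + 3/2.
Indicial equation: r(r-1) + (7/2) r + (3/2) = 0 -> roots r_1 = -1, r_2 = -3/2.
Take r = r_1 = -1. Let y(x) = x^r sum_{n>=0} a_n x^n with a_0 = 1.
Substitute y = x^r sum a_n x^n and match x^{r+n}. The recurrence is
  D(n) a_n - 3 a_{n-1} - 2 a_{n-2} = 0,  where D(n) = (r+n)(r+n-1) + (7/2)(r+n) + (3/2).
  a_n = [3 a_{n-1} + 2 a_{n-2}] / D(n).
Since the indicial polynomial factors as (r - r_1)(r - r_2), D(n) = (r_1 + n - r_1)(r_1 + n - r_2) = n(n + 1/2).
Evaluating step by step (a_0 = 1):
  n = 1: D(1) = 1(1 + 1/2) = 3/2; numerator = 3(1) = 3; a_1 = (3)/(3/2) = 2
  n = 2: D(2) = 2(2 + 1/2) = 5; numerator = 3(2) + 2(1) = 8; a_2 = (8)/(5) = 8/5
  n = 3: D(3) = 3(3 + 1/2) = 21/2; numerator = 3(8/5) + 2(2) = 44/5; a_3 = (44/5)/(21/2) = 88/105
  n = 4: D(4) = 4(4 + 1/2) = 18; numerator = 3(88/105) + 2(8/5) = 40/7; a_4 = (40/7)/(18) = 20/63
  n = 5: D(5) = 5(5 + 1/2) = 55/2; numerator = 3(20/63) + 2(88/105) = 92/35; a_5 = (92/35)/(55/2) = 184/1925

r = -1; a_0 = 1; a_1 = 2; a_2 = 8/5; a_3 = 88/105; a_4 = 20/63; a_5 = 184/1925


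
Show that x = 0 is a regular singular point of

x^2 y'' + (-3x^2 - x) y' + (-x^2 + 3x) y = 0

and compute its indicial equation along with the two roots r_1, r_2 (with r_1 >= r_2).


Divide by x^2 to reach normal form y'' + P_1(x) y' + P_2(x) y = 0 with P_1(x) = -3 - 1/x and P_2(x) = -1 + 3/x.
x = 0 is a singular point because the y'-coefficient -3 - 1/x has a pole at x = 0 and the y-coefficient -1 + 3/x has a pole at x = 0.
It is a regular singular point because x P_1(x) = p(x) = -3x - 1 and x^2 P_2(x) = q(x) = -x^2 + 3x are polynomials, hence analytic at x = 0.
p(0) = -1,  q(0) = 0.
Indicial equation: r(r-1) + p(0) r + q(0) = 0, i.e. r^2 + (p(0) - 1) r + q(0) = 0, i.e. r^2 - 2 r = 0.
Discriminant: (-2)^2 - 4(0) = 4, so r = (2 ± 2)/2.
Solving: r_1 = 2, r_2 = 0.

indicial: r^2 - 2 r = 0; roots r_1 = 2, r_2 = 0


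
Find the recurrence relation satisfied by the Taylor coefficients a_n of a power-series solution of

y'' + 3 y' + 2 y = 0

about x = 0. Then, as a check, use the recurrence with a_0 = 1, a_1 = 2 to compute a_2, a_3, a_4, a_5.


Substitute y = sum_n a_n x^n.
y''(x) has coefficient (n+2)(n+1) a_{n+2} at x^n;
3 y'(x) has coefficient 3 (n+1) a_{n+1} at x^n;
2 y(x) has coefficient 2 a_n at x^n.
Matching x^n: (n+2)(n+1) a_{n+2} + 3 (n+1) a_{n+1} + 2 a_n = 0.
Thus a_{n+2} = [-3 (n+1) a_{n+1} - 2 a_n] / ((n+1)(n+2)).

Check with a_0 = 1, a_1 = 2 (apply the recurrence for n = 0, 1, 2, 3): a_0 = 1, a_1 = 2, a_2 = -4, a_3 = 10/3, a_4 = -11/6, a_5 = 23/30.

a_(n+2) = [-3 (n+1) a_(n+1) - 2 a_n] / ((n+1)(n+2)); check: a_0 = 1, a_1 = 2, a_2 = -4, a_3 = 10/3, a_4 = -11/6, a_5 = 23/30


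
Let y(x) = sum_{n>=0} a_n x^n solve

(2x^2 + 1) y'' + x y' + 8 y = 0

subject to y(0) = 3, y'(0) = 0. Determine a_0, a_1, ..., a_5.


Ansatz: y(x) = sum_{n>=0} a_n x^n, so y'(x) = sum_{n>=1} n a_n x^(n-1) and y''(x) = sum_{n>=2} n(n-1) a_n x^(n-2).
Substitute into P(x) y'' + Q(x) y' + R(x) y = 0 with P(x) = 2x^2 + 1, Q(x) = x, R(x) = 8, and match powers of x.
Initial conditions: a_0 = 3, a_1 = 0.
Setting the coefficient of each power of x to zero and solving order by order (substituting the coefficients already found):
  x^0: 2 a_2 + 8 a_0 = 0  ->  2 a_2 = -8 a_0 = -24  ->  a_2 = -12
  x^1: 6 a_3 + 9 a_1 = 0  ->  6 a_3 = -9 a_1 = 0  ->  a_3 = 0
  x^2: 12 a_4 + 14 a_2 = 0  ->  12 a_4 = -14 a_2 = 168  ->  a_4 = 14
  x^3: 20 a_5 + 23 a_3 = 0  ->  20 a_5 = -23 a_3 = 0  ->  a_5 = 0
Truncated series: y(x) = 3 - 12 x^2 + 14 x^4 + O(x^6).

a_0 = 3; a_1 = 0; a_2 = -12; a_3 = 0; a_4 = 14; a_5 = 0


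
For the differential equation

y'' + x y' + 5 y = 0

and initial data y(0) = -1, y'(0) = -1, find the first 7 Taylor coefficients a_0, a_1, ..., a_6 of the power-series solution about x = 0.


Ansatz: y(x) = sum_{n>=0} a_n x^n, so y'(x) = sum_{n>=1} n a_n x^(n-1) and y''(x) = sum_{n>=2} n(n-1) a_n x^(n-2).
Substitute into P(x) y'' + Q(x) y' + R(x) y = 0 with P(x) = 1, Q(x) = x, R(x) = 5, and match powers of x.
Initial conditions: a_0 = -1, a_1 = -1.
Setting the coefficient of each power of x to zero and solving order by order (substituting the coefficients already found):
  x^0: 2 a_2 + 5 a_0 = 0  ->  2 a_2 = -5 a_0 = 5  ->  a_2 = 5/2
  x^1: 6 a_3 + 6 a_1 = 0  ->  6 a_3 = -6 a_1 = 6  ->  a_3 = 1
  x^2: 12 a_4 + 7 a_2 = 0  ->  12 a_4 = -7 a_2 = -35/2  ->  a_4 = -35/24
  x^3: 20 a_5 + 8 a_3 = 0  ->  20 a_5 = -8 a_3 = -8  ->  a_5 = -2/5
  x^4: 30 a_6 + 9 a_4 = 0  ->  30 a_6 = -9 a_4 = 105/8  ->  a_6 = 7/16
Truncated series: y(x) = -1 - x + (5/2) x^2 + x^3 - (35/24) x^4 - (2/5) x^5 + (7/16) x^6 + O(x^7).

a_0 = -1; a_1 = -1; a_2 = 5/2; a_3 = 1; a_4 = -35/24; a_5 = -2/5; a_6 = 7/16


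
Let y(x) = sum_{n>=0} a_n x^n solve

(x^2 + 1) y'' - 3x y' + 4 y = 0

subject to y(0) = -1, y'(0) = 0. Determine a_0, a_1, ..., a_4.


Ansatz: y(x) = sum_{n>=0} a_n x^n, so y'(x) = sum_{n>=1} n a_n x^(n-1) and y''(x) = sum_{n>=2} n(n-1) a_n x^(n-2).
Substitute into P(x) y'' + Q(x) y' + R(x) y = 0 with P(x) = x^2 + 1, Q(x) = -3x, R(x) = 4, and match powers of x.
Initial conditions: a_0 = -1, a_1 = 0.
Setting the coefficient of each power of x to zero and solving order by order (substituting the coefficients already found):
  x^0: 2 a_2 + 4 a_0 = 0  ->  2 a_2 = -4 a_0 = 4  ->  a_2 = 2
  x^1: 6 a_3 + a_1 = 0  ->  6 a_3 = -a_1 = 0  ->  a_3 = 0
  x^2: 12 a_4 = 0  ->  a_4 = 0
Truncated series: y(x) = -1 + 2 x^2 + O(x^5).

a_0 = -1; a_1 = 0; a_2 = 2; a_3 = 0; a_4 = 0


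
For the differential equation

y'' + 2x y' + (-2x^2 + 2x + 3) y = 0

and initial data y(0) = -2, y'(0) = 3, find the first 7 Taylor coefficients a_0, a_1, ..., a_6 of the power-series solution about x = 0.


Ansatz: y(x) = sum_{n>=0} a_n x^n, so y'(x) = sum_{n>=1} n a_n x^(n-1) and y''(x) = sum_{n>=2} n(n-1) a_n x^(n-2).
Substitute into P(x) y'' + Q(x) y' + R(x) y = 0 with P(x) = 1, Q(x) = 2x, R(x) = -2x^2 + 2x + 3, and match powers of x.
Initial conditions: a_0 = -2, a_1 = 3.
Setting the coefficient of each power of x to zero and solving order by order (substituting the coefficients already found):
  x^0: 2 a_2 + 3 a_0 = 0  ->  2 a_2 = -3 a_0 = 6  ->  a_2 = 3
  x^1: 6 a_3 + 5 a_1 + 2 a_0 = 0  ->  6 a_3 = -5 a_1 - 2 a_0 = -11  ->  a_3 = -11/6
  x^2: 12 a_4 + 7 a_2 + 2 a_1 - 2 a_0 = 0  ->  12 a_4 = -7 a_2 - 2 a_1 + 2 a_0 = -31  ->  a_4 = -31/12
  x^3: 20 a_5 + 9 a_3 + 2 a_2 - 2 a_1 = 0  ->  20 a_5 = -9 a_3 - 2 a_2 + 2 a_1 = 33/2  ->  a_5 = 33/40
  x^4: 30 a_6 + 11 a_4 + 2 a_3 - 2 a_2 = 0  ->  30 a_6 = -11 a_4 - 2 a_3 + 2 a_2 = 457/12  ->  a_6 = 457/360
Truncated series: y(x) = -2 + 3 x + 3 x^2 - (11/6) x^3 - (31/12) x^4 + (33/40) x^5 + (457/360) x^6 + O(x^7).

a_0 = -2; a_1 = 3; a_2 = 3; a_3 = -11/6; a_4 = -31/12; a_5 = 33/40; a_6 = 457/360


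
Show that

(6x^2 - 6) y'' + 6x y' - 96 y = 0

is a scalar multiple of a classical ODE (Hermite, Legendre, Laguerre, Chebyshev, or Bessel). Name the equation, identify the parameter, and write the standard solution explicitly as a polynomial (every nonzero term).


All three coefficients share the factor -6; dividing through by -6 gives  (1 - x^2) y'' - x y' + 16 y = 0.
This matches the Chebyshev equation (1 - x^2) y'' - x y' + n^2 y = 0 (note the -x y' term, not -2x y') with n^2 = 16, so n = 4; the polynomial solution is T_4(x).
With y = sum_k a_k x^k, matching x^k gives (k+2)(k+1) a_{k+2} = (k^2 - n^2) a_k = (k - 4)(k + 4) a_k. The right side vanishes at k = 4, so the series with the parity of 4 terminates at degree 4.
Standard normalization: leading coefficient of T_n is 2^(n-1), so a_4 = 2^3 = 8. Work downward with a_k = (k+1)(k+2) a_{k+2} / ((k - 4)(k + 4)):
  a_2 = (3)(4)(8) / ((2 - 4)(2 + 4)) = 96/(-12) = -8
  a_0 = (1)(2)(-8) / ((0 - 4)(0 + 4)) = -16/(-16) = 1
Hence T_4(x) = 8 x^4 - 8 x^2 + 1.

T_4(x); series = 8 x^4 - 8 x^2 + 1


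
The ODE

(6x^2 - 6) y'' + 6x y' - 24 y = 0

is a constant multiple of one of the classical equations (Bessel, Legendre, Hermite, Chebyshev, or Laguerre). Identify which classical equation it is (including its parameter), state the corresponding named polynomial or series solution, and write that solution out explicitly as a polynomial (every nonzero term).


All three coefficients share the factor -6; dividing through by -6 gives  (1 - x^2) y'' - x y' + 4 y = 0.
This matches the Chebyshev equation (1 - x^2) y'' - x y' + n^2 y = 0 (note the -x y' term, not -2x y') with n^2 = 4, so n = 2; the polynomial solution is T_2(x).
With y = sum_k a_k x^k, matching x^k gives (k+2)(k+1) a_{k+2} = (k^2 - n^2) a_k = (k - 2)(k + 2) a_k. The right side vanishes at k = 2, so the series with the parity of 2 terminates at degree 2.
Standard normalization: leading coefficient of T_n is 2^(n-1), so a_2 = 2^1 = 2. Work downward with a_k = (k+1)(k+2) a_{k+2} / ((k - 2)(k + 2)):
  a_0 = (1)(2)(2) / ((0 - 2)(0 + 2)) = 4/(-4) = -1
Hence T_2(x) = 2 x^2 - 1.

T_2(x); series = 2 x^2 - 1


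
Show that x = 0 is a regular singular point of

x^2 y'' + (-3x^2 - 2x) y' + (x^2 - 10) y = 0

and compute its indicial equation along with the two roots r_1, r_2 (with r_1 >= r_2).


Divide by x^2 to reach normal form y'' + P_1(x) y' + P_2(x) y = 0 with P_1(x) = -3 - 2/x and P_2(x) = 1 - 10/x^2.
x = 0 is a singular point because the y'-coefficient -3 - 2/x has a pole at x = 0 and the y-coefficient 1 - 10/x^2 has a pole at x = 0.
It is a regular singular point because x P_1(x) = p(x) = -3x - 2 and x^2 P_2(x) = q(x) = x^2 - 10 are polynomials, hence analytic at x = 0.
p(0) = -2,  q(0) = -10.
Indicial equation: r(r-1) + p(0) r + q(0) = 0, i.e. r^2 + (p(0) - 1) r + q(0) = 0, i.e. r^2 - 3 r - 10 = 0.
Discriminant: (-3)^2 - 4(-10) = 49, so r = (3 ± 7)/2.
Solving: r_1 = 5, r_2 = -2.

indicial: r^2 - 3 r - 10 = 0; roots r_1 = 5, r_2 = -2


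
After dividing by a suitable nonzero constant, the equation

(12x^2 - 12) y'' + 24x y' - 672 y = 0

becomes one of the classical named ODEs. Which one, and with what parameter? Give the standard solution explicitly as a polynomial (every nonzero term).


All three coefficients share the factor -12; dividing through by -12 gives  (1 - x^2) y'' - 2x y' + 56 y = 0.
This matches the Legendre equation (1 - x^2) y'' - 2x y' + n(n+1) y = 0 (note the -2x y' term) with n(n+1) = 56, so n = 7; the polynomial solution is P_7(x).
With y = sum_k a_k x^k, matching x^k gives (k+2)(k+1) a_{k+2} = [k(k+1) - n(n+1)] a_k = (k - 7)(k + 8) a_k. The right side vanishes at k = 7, so the series with the parity of 7 terminates at degree 7.
Standard normalization (P_n(1) = 1): leading coefficient (2n)!/(2^n (n!)^2) = 87178291200/(128*25401600) = 429/16, so a_7 = 429/16. Work downward with a_k = (k+1)(k+2) a_{k+2} / ((k - 7)(k + 8)):
  a_5 = (6)(7)(429/16) / ((5 - 7)(5 + 8)) = (9009/8)/(-26) = -693/16
  a_3 = (4)(5)(-693/16) / ((3 - 7)(3 + 8)) = (-3465/4)/(-44) = 315/16
  a_1 = (2)(3)(315/16) / ((1 - 7)(1 + 8)) = (945/8)/(-54) = -35/16
Hence P_7(x) = 429 x^7/16 - 693 x^5/16 + 315 x^3/16 - 35 x/16.

P_7(x); series = 429 x^7/16 - 693 x^5/16 + 315 x^3/16 - 35 x/16


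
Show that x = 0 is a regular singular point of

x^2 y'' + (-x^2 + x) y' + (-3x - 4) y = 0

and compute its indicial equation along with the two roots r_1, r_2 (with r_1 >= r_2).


Divide by x^2 to reach normal form y'' + P_1(x) y' + P_2(x) y = 0 with P_1(x) = -1 + 1/x and P_2(x) = -3/x - 4/x^2.
x = 0 is a singular point because the y'-coefficient -1 + 1/x has a pole at x = 0 and the y-coefficient -3/x - 4/x^2 has a pole at x = 0.
It is a regular singular point because x P_1(x) = p(x) = 1 - x and x^2 P_2(x) = q(x) = -3x - 4 are polynomials, hence analytic at x = 0.
p(0) = 1,  q(0) = -4.
Indicial equation: r(r-1) + p(0) r + q(0) = 0, i.e. r^2 + (p(0) - 1) r + q(0) = 0, i.e. r^2 - 4 = 0.
Discriminant: (0)^2 - 4(-4) = 16, so r = (0 ± 4)/2.
Solving: r_1 = 2, r_2 = -2.

indicial: r^2 - 4 = 0; roots r_1 = 2, r_2 = -2


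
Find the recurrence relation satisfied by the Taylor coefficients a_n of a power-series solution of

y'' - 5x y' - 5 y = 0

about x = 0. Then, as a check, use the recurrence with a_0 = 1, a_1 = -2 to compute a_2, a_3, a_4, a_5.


Substitute y = sum_n a_n x^n.
y''(x) has coefficient (n+2)(n+1) a_{n+2} at x^n;
-5 x y'(x) has coefficient -5 n a_n at x^n (shift);
-5 y(x) has coefficient -5 a_n at x^n.
Matching x^n: (n+2)(n+1) a_{n+2} + (-5n - 5) a_n = 0.
Thus a_{n+2} = (5n + 5) / ((n+1)(n+2)) * a_n.

Check with a_0 = 1, a_1 = -2 (apply the recurrence for n = 0, 1, 2, 3): a_0 = 1, a_1 = -2, a_2 = 5/2, a_3 = -10/3, a_4 = 25/8, a_5 = -10/3.

a_(n+2) = (5n + 5) / ((n+1)(n+2)) * a_n; check: a_0 = 1, a_1 = -2, a_2 = 5/2, a_3 = -10/3, a_4 = 25/8, a_5 = -10/3


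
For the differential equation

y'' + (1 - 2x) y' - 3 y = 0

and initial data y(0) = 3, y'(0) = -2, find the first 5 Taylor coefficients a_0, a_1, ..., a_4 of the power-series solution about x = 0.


Ansatz: y(x) = sum_{n>=0} a_n x^n, so y'(x) = sum_{n>=1} n a_n x^(n-1) and y''(x) = sum_{n>=2} n(n-1) a_n x^(n-2).
Substitute into P(x) y'' + Q(x) y' + R(x) y = 0 with P(x) = 1, Q(x) = 1 - 2x, R(x) = -3, and match powers of x.
Initial conditions: a_0 = 3, a_1 = -2.
Setting the coefficient of each power of x to zero and solving order by order (substituting the coefficients already found):
  x^0: 2 a_2 + a_1 - 3 a_0 = 0  ->  2 a_2 = -a_1 + 3 a_0 = 11  ->  a_2 = 11/2
  x^1: 6 a_3 + 2 a_2 - 5 a_1 = 0  ->  6 a_3 = -2 a_2 + 5 a_1 = -21  ->  a_3 = -7/2
  x^2: 12 a_4 + 3 a_3 - 7 a_2 = 0  ->  12 a_4 = -3 a_3 + 7 a_2 = 49  ->  a_4 = 49/12
Truncated series: y(x) = 3 - 2 x + (11/2) x^2 - (7/2) x^3 + (49/12) x^4 + O(x^5).

a_0 = 3; a_1 = -2; a_2 = 11/2; a_3 = -7/2; a_4 = 49/12


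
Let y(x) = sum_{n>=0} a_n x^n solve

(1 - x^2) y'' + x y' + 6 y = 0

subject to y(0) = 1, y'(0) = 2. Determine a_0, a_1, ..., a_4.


Ansatz: y(x) = sum_{n>=0} a_n x^n, so y'(x) = sum_{n>=1} n a_n x^(n-1) and y''(x) = sum_{n>=2} n(n-1) a_n x^(n-2).
Substitute into P(x) y'' + Q(x) y' + R(x) y = 0 with P(x) = 1 - x^2, Q(x) = x, R(x) = 6, and match powers of x.
Initial conditions: a_0 = 1, a_1 = 2.
Setting the coefficient of each power of x to zero and solving order by order (substituting the coefficients already found):
  x^0: 2 a_2 + 6 a_0 = 0  ->  2 a_2 = -6 a_0 = -6  ->  a_2 = -3
  x^1: 6 a_3 + 7 a_1 = 0  ->  6 a_3 = -7 a_1 = -14  ->  a_3 = -7/3
  x^2: 12 a_4 + 6 a_2 = 0  ->  12 a_4 = -6 a_2 = 18  ->  a_4 = 3/2
Truncated series: y(x) = 1 + 2 x - 3 x^2 - (7/3) x^3 + (3/2) x^4 + O(x^5).

a_0 = 1; a_1 = 2; a_2 = -3; a_3 = -7/3; a_4 = 3/2


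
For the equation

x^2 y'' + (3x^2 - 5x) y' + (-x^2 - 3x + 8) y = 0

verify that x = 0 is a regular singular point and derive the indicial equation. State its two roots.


Divide by x^2 to reach normal form y'' + P_1(x) y' + P_2(x) y = 0 with P_1(x) = 3 - 5/x and P_2(x) = -1 - 3/x + 8/x^2.
x = 0 is a singular point because the y'-coefficient 3 - 5/x has a pole at x = 0 and the y-coefficient -1 - 3/x + 8/x^2 has a pole at x = 0.
It is a regular singular point because x P_1(x) = p(x) = 3x - 5 and x^2 P_2(x) = q(x) = -x^2 - 3x + 8 are polynomials, hence analytic at x = 0.
p(0) = -5,  q(0) = 8.
Indicial equation: r(r-1) + p(0) r + q(0) = 0, i.e. r^2 + (p(0) - 1) r + q(0) = 0, i.e. r^2 - 6 r + 8 = 0.
Discriminant: (-6)^2 - 4(8) = 4, so r = (6 ± 2)/2.
Solving: r_1 = 4, r_2 = 2.

indicial: r^2 - 6 r + 8 = 0; roots r_1 = 4, r_2 = 2


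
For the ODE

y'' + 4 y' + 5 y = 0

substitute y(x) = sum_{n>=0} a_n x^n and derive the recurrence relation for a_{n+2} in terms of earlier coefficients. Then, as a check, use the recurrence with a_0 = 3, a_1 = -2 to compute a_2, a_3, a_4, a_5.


Substitute y = sum_n a_n x^n.
y''(x) has coefficient (n+2)(n+1) a_{n+2} at x^n;
4 y'(x) has coefficient 4 (n+1) a_{n+1} at x^n;
5 y(x) has coefficient 5 a_n at x^n.
Matching x^n: (n+2)(n+1) a_{n+2} + 4 (n+1) a_{n+1} + 5 a_n = 0.
Thus a_{n+2} = [-4 (n+1) a_{n+1} - 5 a_n] / ((n+1)(n+2)).

Check with a_0 = 3, a_1 = -2 (apply the recurrence for n = 0, 1, 2, 3): a_0 = 3, a_1 = -2, a_2 = -7/2, a_3 = 19/3, a_4 = -39/8, a_5 = 139/60.

a_(n+2) = [-4 (n+1) a_(n+1) - 5 a_n] / ((n+1)(n+2)); check: a_0 = 3, a_1 = -2, a_2 = -7/2, a_3 = 19/3, a_4 = -39/8, a_5 = 139/60


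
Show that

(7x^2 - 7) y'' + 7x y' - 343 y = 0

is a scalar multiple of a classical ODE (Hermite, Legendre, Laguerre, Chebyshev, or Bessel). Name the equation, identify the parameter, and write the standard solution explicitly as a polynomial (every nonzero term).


All three coefficients share the factor -7; dividing through by -7 gives  (1 - x^2) y'' - x y' + 49 y = 0.
This matches the Chebyshev equation (1 - x^2) y'' - x y' + n^2 y = 0 (note the -x y' term, not -2x y') with n^2 = 49, so n = 7; the polynomial solution is T_7(x).
With y = sum_k a_k x^k, matching x^k gives (k+2)(k+1) a_{k+2} = (k^2 - n^2) a_k = (k - 7)(k + 7) a_k. The right side vanishes at k = 7, so the series with the parity of 7 terminates at degree 7.
Standard normalization: leading coefficient of T_n is 2^(n-1), so a_7 = 2^6 = 64. Work downward with a_k = (k+1)(k+2) a_{k+2} / ((k - 7)(k + 7)):
  a_5 = (6)(7)(64) / ((5 - 7)(5 + 7)) = 2688/(-24) = -112
  a_3 = (4)(5)(-112) / ((3 - 7)(3 + 7)) = -2240/(-40) = 56
  a_1 = (2)(3)(56) / ((1 - 7)(1 + 7)) = 336/(-48) = -7
Hence T_7(x) = 64 x^7 - 112 x^5 + 56 x^3 - 7 x.

T_7(x); series = 64 x^7 - 112 x^5 + 56 x^3 - 7 x


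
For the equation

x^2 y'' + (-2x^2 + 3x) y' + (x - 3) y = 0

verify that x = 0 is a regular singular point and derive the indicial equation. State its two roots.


Divide by x^2 to reach normal form y'' + P_1(x) y' + P_2(x) y = 0 with P_1(x) = -2 + 3/x and P_2(x) = 1/x - 3/x^2.
x = 0 is a singular point because the y'-coefficient -2 + 3/x has a pole at x = 0 and the y-coefficient 1/x - 3/x^2 has a pole at x = 0.
It is a regular singular point because x P_1(x) = p(x) = 3 - 2x and x^2 P_2(x) = q(x) = x - 3 are polynomials, hence analytic at x = 0.
p(0) = 3,  q(0) = -3.
Indicial equation: r(r-1) + p(0) r + q(0) = 0, i.e. r^2 + (p(0) - 1) r + q(0) = 0, i.e. r^2 + 2 r - 3 = 0.
Discriminant: (2)^2 - 4(-3) = 16, so r = (-2 ± 4)/2.
Solving: r_1 = 1, r_2 = -3.

indicial: r^2 + 2 r - 3 = 0; roots r_1 = 1, r_2 = -3


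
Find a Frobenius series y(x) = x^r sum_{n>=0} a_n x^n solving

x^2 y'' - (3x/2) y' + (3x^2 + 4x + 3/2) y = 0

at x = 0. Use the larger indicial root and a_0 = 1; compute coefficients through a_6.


Write in Frobenius form y'' + (p(x)/x) y' + (q(x)/x^2) y = 0:
  p(x) = -3/2,  q(x) = 3x^2 + 4x + 3/2.
Indicial equation: r(r-1) + (-3/2) r + (3/2) = 0 -> roots r_1 = 3/2, r_2 = 1.
Take r = r_1 = 3/2. Let y(x) = x^r sum_{n>=0} a_n x^n with a_0 = 1.
Substitute y = x^r sum a_n x^n and match x^{r+n}. The recurrence is
  D(n) a_n + 4 a_{n-1} + 3 a_{n-2} = 0,  where D(n) = (r+n)(r+n-1) + (-3/2)(r+n) + (3/2).
  a_n = [-4 a_{n-1} - 3 a_{n-2}] / D(n).
Since the indicial polynomial factors as (r - r_1)(r - r_2), D(n) = (r_1 + n - r_1)(r_1 + n - r_2) = n(n + 1/2).
Evaluating step by step (a_0 = 1):
  n = 1: D(1) = 1(1 + 1/2) = 3/2; numerator = -4(1) = -4; a_1 = (-4)/(3/2) = -8/3
  n = 2: D(2) = 2(2 + 1/2) = 5; numerator = -4(-8/3) - 3(1) = 23/3; a_2 = (23/3)/(5) = 23/15
  n = 3: D(3) = 3(3 + 1/2) = 21/2; numerator = -4(23/15) - 3(-8/3) = 28/15; a_3 = (28/15)/(21/2) = 8/45
  n = 4: D(4) = 4(4 + 1/2) = 18; numerator = -4(8/45) - 3(23/15) = -239/45; a_4 = (-239/45)/(18) = -239/810
  n = 5: D(5) = 5(5 + 1/2) = 55/2; numerator = -4(-239/810) - 3(8/45) = 262/405; a_5 = (262/405)/(55/2) = 524/22275
  n = 6: D(6) = 6(6 + 1/2) = 39; numerator = -4(524/22275) - 3(-239/810) = 35243/44550; a_6 = (35243/44550)/(39) = 2711/133650

r = 3/2; a_0 = 1; a_1 = -8/3; a_2 = 23/15; a_3 = 8/45; a_4 = -239/810; a_5 = 524/22275; a_6 = 2711/133650


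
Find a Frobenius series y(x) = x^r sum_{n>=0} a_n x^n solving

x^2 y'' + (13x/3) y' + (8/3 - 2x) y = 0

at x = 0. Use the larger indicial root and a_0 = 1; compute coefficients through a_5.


Write in Frobenius form y'' + (p(x)/x) y' + (q(x)/x^2) y = 0:
  p(x) = 13/3,  q(x) = 8/3 - 2x.
Indicial equation: r(r-1) + (13/3) r + (8/3) = 0 -> roots r_1 = -4/3, r_2 = -2.
Take r = r_1 = -4/3. Let y(x) = x^r sum_{n>=0} a_n x^n with a_0 = 1.
Substitute y = x^r sum a_n x^n and match x^{r+n}. The recurrence is
  D(n) a_n - 2 a_{n-1} = 0,  where D(n) = (r+n)(r+n-1) + (13/3)(r+n) + (8/3).
  a_n = 2 / D(n) * a_{n-1}.
Since the indicial polynomial factors as (r - r_1)(r - r_2), D(n) = (r_1 + n - r_1)(r_1 + n - r_2) = n(n + 2/3).
Evaluating step by step (a_0 = 1):
  n = 1: D(1) = 1(1 + 2/3) = 5/3; numerator = 2(1) = 2; a_1 = (2)/(5/3) = 6/5
  n = 2: D(2) = 2(2 + 2/3) = 16/3; numerator = 2(6/5) = 12/5; a_2 = (12/5)/(16/3) = 9/20
  n = 3: D(3) = 3(3 + 2/3) = 11; numerator = 2(9/20) = 9/10; a_3 = (9/10)/(11) = 9/110
  n = 4: D(4) = 4(4 + 2/3) = 56/3; numerator = 2(9/110) = 9/55; a_4 = (9/55)/(56/3) = 27/3080
  n = 5: D(5) = 5(5 + 2/3) = 85/3; numerator = 2(27/3080) = 27/1540; a_5 = (27/1540)/(85/3) = 81/130900

r = -4/3; a_0 = 1; a_1 = 6/5; a_2 = 9/20; a_3 = 9/110; a_4 = 27/3080; a_5 = 81/130900


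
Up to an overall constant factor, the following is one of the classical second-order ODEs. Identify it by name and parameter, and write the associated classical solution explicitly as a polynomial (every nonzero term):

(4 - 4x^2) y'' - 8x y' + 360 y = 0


All three coefficients share the factor 4; dividing through by 4 gives  (1 - x^2) y'' - 2x y' + 90 y = 0.
This matches the Legendre equation (1 - x^2) y'' - 2x y' + n(n+1) y = 0 (note the -2x y' term) with n(n+1) = 90, so n = 9; the polynomial solution is P_9(x).
With y = sum_k a_k x^k, matching x^k gives (k+2)(k+1) a_{k+2} = [k(k+1) - n(n+1)] a_k = (k - 9)(k + 10) a_k. The right side vanishes at k = 9, so the series with the parity of 9 terminates at degree 9.
Standard normalization (P_n(1) = 1): leading coefficient (2n)!/(2^n (n!)^2) = 6402373705728000/(512*131681894400) = 12155/128, so a_9 = 12155/128. Work downward with a_k = (k+1)(k+2) a_{k+2} / ((k - 9)(k + 10)):
  a_7 = (8)(9)(12155/128) / ((7 - 9)(7 + 10)) = (109395/16)/(-34) = -6435/32
  a_5 = (6)(7)(-6435/32) / ((5 - 9)(5 + 10)) = (-135135/16)/(-60) = 9009/64
  a_3 = (4)(5)(9009/64) / ((3 - 9)(3 + 10)) = (45045/16)/(-78) = -1155/32
  a_1 = (2)(3)(-1155/32) / ((1 - 9)(1 + 10)) = (-3465/16)/(-88) = 315/128
Hence P_9(x) = 12155 x^9/128 - 6435 x^7/32 + 9009 x^5/64 - 1155 x^3/32 + 315 x/128.

P_9(x); series = 12155 x^9/128 - 6435 x^7/32 + 9009 x^5/64 - 1155 x^3/32 + 315 x/128


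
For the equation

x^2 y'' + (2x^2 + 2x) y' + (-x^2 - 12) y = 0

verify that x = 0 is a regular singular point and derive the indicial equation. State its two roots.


Divide by x^2 to reach normal form y'' + P_1(x) y' + P_2(x) y = 0 with P_1(x) = 2 + 2/x and P_2(x) = -1 - 12/x^2.
x = 0 is a singular point because the y'-coefficient 2 + 2/x has a pole at x = 0 and the y-coefficient -1 - 12/x^2 has a pole at x = 0.
It is a regular singular point because x P_1(x) = p(x) = 2x + 2 and x^2 P_2(x) = q(x) = -x^2 - 12 are polynomials, hence analytic at x = 0.
p(0) = 2,  q(0) = -12.
Indicial equation: r(r-1) + p(0) r + q(0) = 0, i.e. r^2 + (p(0) - 1) r + q(0) = 0, i.e. r^2 + 1 r - 12 = 0.
Discriminant: (1)^2 - 4(-12) = 49, so r = (-1 ± 7)/2.
Solving: r_1 = 3, r_2 = -4.

indicial: r^2 + 1 r - 12 = 0; roots r_1 = 3, r_2 = -4


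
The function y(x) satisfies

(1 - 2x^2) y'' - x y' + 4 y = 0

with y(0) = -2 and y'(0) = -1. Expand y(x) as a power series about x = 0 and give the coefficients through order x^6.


Ansatz: y(x) = sum_{n>=0} a_n x^n, so y'(x) = sum_{n>=1} n a_n x^(n-1) and y''(x) = sum_{n>=2} n(n-1) a_n x^(n-2).
Substitute into P(x) y'' + Q(x) y' + R(x) y = 0 with P(x) = 1 - 2x^2, Q(x) = -x, R(x) = 4, and match powers of x.
Initial conditions: a_0 = -2, a_1 = -1.
Setting the coefficient of each power of x to zero and solving order by order (substituting the coefficients already found):
  x^0: 2 a_2 + 4 a_0 = 0  ->  2 a_2 = -4 a_0 = 8  ->  a_2 = 4
  x^1: 6 a_3 + 3 a_1 = 0  ->  6 a_3 = -3 a_1 = 3  ->  a_3 = 1/2
  x^2: 12 a_4 - 2 a_2 = 0  ->  12 a_4 = 2 a_2 = 8  ->  a_4 = 2/3
  x^3: 20 a_5 - 11 a_3 = 0  ->  20 a_5 = 11 a_3 = 11/2  ->  a_5 = 11/40
  x^4: 30 a_6 - 24 a_4 = 0  ->  30 a_6 = 24 a_4 = 16  ->  a_6 = 8/15
Truncated series: y(x) = -2 - x + 4 x^2 + (1/2) x^3 + (2/3) x^4 + (11/40) x^5 + (8/15) x^6 + O(x^7).

a_0 = -2; a_1 = -1; a_2 = 4; a_3 = 1/2; a_4 = 2/3; a_5 = 11/40; a_6 = 8/15


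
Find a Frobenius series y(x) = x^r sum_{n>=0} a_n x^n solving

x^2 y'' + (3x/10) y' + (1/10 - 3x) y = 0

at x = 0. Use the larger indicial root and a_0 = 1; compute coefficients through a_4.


Write in Frobenius form y'' + (p(x)/x) y' + (q(x)/x^2) y = 0:
  p(x) = 3/10,  q(x) = 1/10 - 3x.
Indicial equation: r(r-1) + (3/10) r + (1/10) = 0 -> roots r_1 = 1/2, r_2 = 1/5.
Take r = r_1 = 1/2. Let y(x) = x^r sum_{n>=0} a_n x^n with a_0 = 1.
Substitute y = x^r sum a_n x^n and match x^{r+n}. The recurrence is
  D(n) a_n - 3 a_{n-1} = 0,  where D(n) = (r+n)(r+n-1) + (3/10)(r+n) + (1/10).
  a_n = 3 / D(n) * a_{n-1}.
Since the indicial polynomial factors as (r - r_1)(r - r_2), D(n) = (r_1 + n - r_1)(r_1 + n - r_2) = n(n + 3/10).
Evaluating step by step (a_0 = 1):
  n = 1: D(1) = 1(1 + 3/10) = 13/10; numerator = 3(1) = 3; a_1 = (3)/(13/10) = 30/13
  n = 2: D(2) = 2(2 + 3/10) = 23/5; numerator = 3(30/13) = 90/13; a_2 = (90/13)/(23/5) = 450/299
  n = 3: D(3) = 3(3 + 3/10) = 99/10; numerator = 3(450/299) = 1350/299; a_3 = (1350/299)/(99/10) = 1500/3289
  n = 4: D(4) = 4(4 + 3/10) = 86/5; numerator = 3(1500/3289) = 4500/3289; a_4 = (4500/3289)/(86/5) = 11250/141427

r = 1/2; a_0 = 1; a_1 = 30/13; a_2 = 450/299; a_3 = 1500/3289; a_4 = 11250/141427


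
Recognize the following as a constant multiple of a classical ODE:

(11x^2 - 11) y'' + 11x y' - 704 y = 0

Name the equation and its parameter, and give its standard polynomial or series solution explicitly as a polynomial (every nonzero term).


All three coefficients share the factor -11; dividing through by -11 gives  (1 - x^2) y'' - x y' + 64 y = 0.
This matches the Chebyshev equation (1 - x^2) y'' - x y' + n^2 y = 0 (note the -x y' term, not -2x y') with n^2 = 64, so n = 8; the polynomial solution is T_8(x).
With y = sum_k a_k x^k, matching x^k gives (k+2)(k+1) a_{k+2} = (k^2 - n^2) a_k = (k - 8)(k + 8) a_k. The right side vanishes at k = 8, so the series with the parity of 8 terminates at degree 8.
Standard normalization: leading coefficient of T_n is 2^(n-1), so a_8 = 2^7 = 128. Work downward with a_k = (k+1)(k+2) a_{k+2} / ((k - 8)(k + 8)):
  a_6 = (7)(8)(128) / ((6 - 8)(6 + 8)) = 7168/(-28) = -256
  a_4 = (5)(6)(-256) / ((4 - 8)(4 + 8)) = -7680/(-48) = 160
  a_2 = (3)(4)(160) / ((2 - 8)(2 + 8)) = 1920/(-60) = -32
  a_0 = (1)(2)(-32) / ((0 - 8)(0 + 8)) = -64/(-64) = 1
Hence T_8(x) = 128 x^8 - 256 x^6 + 160 x^4 - 32 x^2 + 1.

T_8(x); series = 128 x^8 - 256 x^6 + 160 x^4 - 32 x^2 + 1


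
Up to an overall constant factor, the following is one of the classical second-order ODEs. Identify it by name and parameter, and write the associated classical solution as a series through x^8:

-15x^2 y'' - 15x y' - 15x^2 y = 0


All three coefficients share the factor -15; dividing through by -15 gives  x^2 y'' + x y' + x^2 y = 0.
This matches the Bessel equation x^2 y'' + x y' + (x^2 - nu^2) y = 0 with nu^2 = 0, so nu = 0; the solution bounded at x = 0 is J_0(x).
Frobenius at x = 0: indicial roots ±nu; for r = nu the recurrence k(k + 2nu) c_k = -c_{k-2} gives the standard series J_nu(x) = sum_{k>=0} (-1)^k / (k! (k+nu)!) (x/2)^(2k+nu). Evaluate the first 5 terms:
  k = 0: (-1)^0 / (0! * 0! * 2^0) x^0 = 1/(1*1*1) x^0 = (1) x^0
  k = 1: (-1)^1 / (1! * 1! * 2^2) x^2 = -1/(1*1*4) x^2 = (-1/4) x^2
  k = 2: (-1)^2 / (2! * 2! * 2^4) x^4 = 1/(2*2*16) x^4 = (1/64) x^4
  k = 3: (-1)^3 / (3! * 3! * 2^6) x^6 = -1/(6*6*64) x^6 = (-1/2304) x^6
  k = 4: (-1)^4 / (4! * 4! * 2^8) x^8 = 1/(24*24*256) x^8 = (1/147456) x^8
Hence J_0(x) = x^8/147456 - x^6/2304 + x^4/64 - x^2/4 + 1 + ....

J_0(x); series = x^8/147456 - x^6/2304 + x^4/64 - x^2/4 + 1
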